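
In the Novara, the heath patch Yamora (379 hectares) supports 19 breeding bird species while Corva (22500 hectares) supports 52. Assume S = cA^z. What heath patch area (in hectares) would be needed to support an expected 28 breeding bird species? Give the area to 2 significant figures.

z = ln(52/19) / ln(22500/379) = 1.0068 / 4.0837 = 0.2465
c = 19 / 379^0.2465 = 19 / 4.323 = 4.396
A = (28/4.396)^(1/0.2465) ⇒ ln A = ln(6.37)/0.2465 = 7.5104
A = e^7.5104 ≈ 1827 hectares

1800 hectares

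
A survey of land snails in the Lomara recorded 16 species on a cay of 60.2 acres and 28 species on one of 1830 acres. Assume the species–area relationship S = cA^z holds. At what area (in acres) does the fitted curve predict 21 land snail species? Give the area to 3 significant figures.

z = ln(28/16) / ln(1830/60.2) = 0.5596 / 3.4144 = 0.1639
c = 16 / 60.2^0.1639 = 16 / 1.957 = 8.174
A = (21/8.174)^(1/0.1639) ⇒ ln A = ln(2.569)/0.1639 = 5.7568
A = e^5.7568 ≈ 316.3 acres

316 acres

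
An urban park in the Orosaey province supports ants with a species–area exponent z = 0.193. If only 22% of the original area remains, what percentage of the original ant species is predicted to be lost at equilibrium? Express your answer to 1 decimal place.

S_new/S_old = (A_new/A_old)^z = 0.22^0.193
= exp(0.193 × ln 0.22) = exp(0.193 × -1.5141) = exp(-0.2922) ≈ 0.7466
Fraction lost = 1 − 0.7466 = 0.2534

25.3%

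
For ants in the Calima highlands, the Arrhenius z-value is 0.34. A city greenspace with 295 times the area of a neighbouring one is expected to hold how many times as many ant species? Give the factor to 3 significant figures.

6.91

S₂/S₁ = (A₂/A₁)^z = 295^0.34
ln(S₂/S₁) = 0.34 × ln 295 = 0.34 × 5.6870 = 1.9336
S₂/S₁ = e^1.9336 ≈ 6.914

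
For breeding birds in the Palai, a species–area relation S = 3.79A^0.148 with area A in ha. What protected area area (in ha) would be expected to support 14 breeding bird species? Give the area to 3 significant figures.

14 = 3.79 × A^0.148  ⇒  A^0.148 = 14/3.79 = 3.694
ln A = ln(3.694) / 0.148 = 1.3067 / 0.148 = 8.8290
A = e^8.8290 ≈ 6829 ha

6830 ha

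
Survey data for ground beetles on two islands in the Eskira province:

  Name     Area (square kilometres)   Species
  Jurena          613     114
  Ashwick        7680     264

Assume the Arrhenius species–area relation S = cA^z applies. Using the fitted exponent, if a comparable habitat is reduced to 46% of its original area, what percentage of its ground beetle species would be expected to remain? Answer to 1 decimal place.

77.3%

z = ln(264/114) / ln(7680/613) = 0.8398 / 2.5280 = 0.3322
S_new/S_old = (A_new/A_old)^z = 0.46^0.3322 = exp(0.3322 × -0.7765) = 0.7726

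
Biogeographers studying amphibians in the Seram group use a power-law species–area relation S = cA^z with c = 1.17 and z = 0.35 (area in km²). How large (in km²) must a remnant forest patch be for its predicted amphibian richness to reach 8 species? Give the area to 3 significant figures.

243 km²

8 = 1.17 × A^0.35  ⇒  A^0.35 = 8/1.17 = 6.838
ln A = ln(6.838) / 0.35 = 1.9224 / 0.35 = 5.4927
A = e^5.4927 ≈ 242.9 km²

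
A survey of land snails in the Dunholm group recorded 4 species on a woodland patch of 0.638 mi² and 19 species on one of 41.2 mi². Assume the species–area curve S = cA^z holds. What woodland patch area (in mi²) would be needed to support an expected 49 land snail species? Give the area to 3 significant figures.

519 mi²

z = ln(19/4) / ln(41.2/0.638) = 1.5581 / 4.1679 = 0.3738
c = 4 / 0.638^0.3738 = 4 / 0.8453 = 4.732
A = (49/4.732)^(1/0.3738) ⇒ ln A = ln(10.36)/0.3738 = 6.2526
A = e^6.2526 ≈ 519.3 mi²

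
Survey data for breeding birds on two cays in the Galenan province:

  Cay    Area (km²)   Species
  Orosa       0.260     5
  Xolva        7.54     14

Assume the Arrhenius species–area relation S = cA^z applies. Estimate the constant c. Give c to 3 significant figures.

z = ln(S₂/S₁) / ln(A₂/A₁) = ln(14/5) / ln(7.54/0.26) = 1.0296 / 3.3673 = 0.3058
c = S₁ / A₁^z = 5 / 0.26^0.3058 = 5 / 0.6624 = 7.548

7.55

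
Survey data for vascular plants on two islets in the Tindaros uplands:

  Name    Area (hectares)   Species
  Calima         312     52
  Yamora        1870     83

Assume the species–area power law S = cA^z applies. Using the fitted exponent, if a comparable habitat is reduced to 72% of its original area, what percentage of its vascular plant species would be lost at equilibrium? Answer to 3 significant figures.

z = ln(83/52) / ln(1870/312) = 0.4676 / 1.7907 = 0.2611
S_new/S_old = (A_new/A_old)^z = 0.72^0.2611 = exp(0.2611 × -0.3285) = 0.9178
Fraction lost = 1 − 0.9178 = 0.0822

8.22%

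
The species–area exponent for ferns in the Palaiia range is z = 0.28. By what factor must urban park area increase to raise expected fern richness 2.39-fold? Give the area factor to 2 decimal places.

(A₂/A₁)^0.28 = 2.39, so A₂/A₁ = 2.39^(1/0.28) = 2.39^3.571
ln(A₂/A₁) = ln 2.39 / 0.28 = 0.8713 / 0.28 = 3.1118
A₂/A₁ = e^3.1118 ≈ 22.46

22.46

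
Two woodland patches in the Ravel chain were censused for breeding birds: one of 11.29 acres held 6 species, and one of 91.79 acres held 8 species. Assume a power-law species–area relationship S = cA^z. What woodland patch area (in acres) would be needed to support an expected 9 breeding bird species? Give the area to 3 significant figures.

z = ln(8/6) / ln(91.79/11.29) = 0.2877 / 2.0956 = 0.1373
c = 6 / 11.29^0.1373 = 6 / 1.395 = 4.302
A = (9/4.302)^(1/0.1373) ⇒ ln A = ln(2.092)/0.1373 = 5.3775
A = e^5.3775 ≈ 216.5 acres

216 acres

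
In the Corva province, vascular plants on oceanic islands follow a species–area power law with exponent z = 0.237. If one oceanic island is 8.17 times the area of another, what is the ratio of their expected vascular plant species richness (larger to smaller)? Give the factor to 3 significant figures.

1.65

S₂/S₁ = (A₂/A₁)^z = 8.17^0.237
ln(S₂/S₁) = 0.237 × ln 8.17 = 0.237 × 2.1005 = 0.4978
S₂/S₁ = e^0.4978 ≈ 1.645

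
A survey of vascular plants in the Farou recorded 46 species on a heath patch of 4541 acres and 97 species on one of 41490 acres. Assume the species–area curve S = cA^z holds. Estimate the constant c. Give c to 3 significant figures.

2.69

z = ln(S₂/S₁) / ln(A₂/A₁) = ln(97/46) / ln(41490/4541) = 0.7461 / 2.2123 = 0.3372
c = S₁ / A₁^z = 46 / 4541^0.3372 = 46 / 17.11 = 2.688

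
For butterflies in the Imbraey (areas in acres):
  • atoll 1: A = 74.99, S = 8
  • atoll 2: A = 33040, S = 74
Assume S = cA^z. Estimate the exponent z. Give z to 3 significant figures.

Taking logs: ln S = ln c + z ln A, so z = (ln S₂ − ln S₁)/(ln A₂ − ln A₁).
z = ln(74/8) / ln(33040/74.99) = ln(9.25) / ln(440.6) = 2.2246 / 6.0881 = 0.3654

0.365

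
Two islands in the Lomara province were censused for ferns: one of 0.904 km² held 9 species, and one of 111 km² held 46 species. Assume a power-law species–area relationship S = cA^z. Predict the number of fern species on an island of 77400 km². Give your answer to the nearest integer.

z = ln(46/9) / ln(111/0.904) = 1.6314 / 4.8105 = 0.3391
c = 9 / 0.904^0.3391 = 9 / 0.9664 = 9.313
S₃ = 9.313 × 77400^0.3391 = 9.313 × 45.5 ≈ 423.7

424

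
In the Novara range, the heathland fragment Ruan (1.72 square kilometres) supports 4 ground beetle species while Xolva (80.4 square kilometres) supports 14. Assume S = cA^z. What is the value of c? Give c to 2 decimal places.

3.35

z = ln(S₂/S₁) / ln(A₂/A₁) = ln(14/4) / ln(80.4/1.72) = 1.2528 / 3.8447 = 0.3258
c = S₁ / A₁^z = 4 / 1.72^0.3258 = 4 / 1.193 = 3.352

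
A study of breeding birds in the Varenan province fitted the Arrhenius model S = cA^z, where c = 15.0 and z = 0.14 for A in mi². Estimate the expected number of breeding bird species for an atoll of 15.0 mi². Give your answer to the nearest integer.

S = 15 × 15^0.14 = 15 × 1.461 ≈ 21.92

22 species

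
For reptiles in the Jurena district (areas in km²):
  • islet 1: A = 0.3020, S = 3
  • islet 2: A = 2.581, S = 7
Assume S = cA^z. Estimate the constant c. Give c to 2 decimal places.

4.81

z = ln(S₂/S₁) / ln(A₂/A₁) = ln(7/3) / ln(2.581/0.302) = 0.8473 / 2.1455 = 0.3949
c = S₁ / A₁^z = 3 / 0.302^0.3949 = 3 / 0.6232 = 4.814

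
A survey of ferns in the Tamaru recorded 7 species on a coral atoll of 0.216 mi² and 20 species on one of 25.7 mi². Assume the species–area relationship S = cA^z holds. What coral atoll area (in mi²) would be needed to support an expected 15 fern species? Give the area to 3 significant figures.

z = ln(20/7) / ln(25.7/0.216) = 1.0498 / 4.7790 = 0.2197
c = 7 / 0.216^0.2197 = 7 / 0.7142 = 9.802
A = (15/9.802)^(1/0.2197) ⇒ ln A = ln(1.53)/0.2197 = 1.9369
A = e^1.9369 ≈ 6.937 mi²

6.94 mi²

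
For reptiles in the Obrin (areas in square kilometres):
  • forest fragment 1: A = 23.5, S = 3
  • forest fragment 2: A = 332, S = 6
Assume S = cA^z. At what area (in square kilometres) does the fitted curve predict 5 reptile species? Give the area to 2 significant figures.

170 square kilometres

z = ln(6/3) / ln(332/23.5) = 0.6931 / 2.6481 = 0.2617
c = 3 / 23.5^0.2617 = 3 / 2.285 = 1.313
A = (5/1.313)^(1/0.2617) ⇒ ln A = ln(3.808)/0.2617 = 5.1086
A = e^5.1086 ≈ 165.4 square kilometres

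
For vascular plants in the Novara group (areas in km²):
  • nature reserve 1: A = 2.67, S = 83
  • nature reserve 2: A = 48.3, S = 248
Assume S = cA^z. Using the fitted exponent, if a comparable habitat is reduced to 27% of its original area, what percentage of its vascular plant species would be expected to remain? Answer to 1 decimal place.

z = ln(248/83) / ln(48.3/2.67) = 1.0946 / 2.8954 = 0.3780
S_new/S_old = (A_new/A_old)^z = 0.27^0.3780 = exp(0.3780 × -1.3093) = 0.6096

61.0%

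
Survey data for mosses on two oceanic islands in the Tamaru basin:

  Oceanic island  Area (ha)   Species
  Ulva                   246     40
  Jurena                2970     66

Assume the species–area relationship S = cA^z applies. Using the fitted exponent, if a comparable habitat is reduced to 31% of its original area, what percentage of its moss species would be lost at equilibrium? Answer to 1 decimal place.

21.0%

z = ln(66/40) / ln(2970/246) = 0.5008 / 2.4910 = 0.2010
S_new/S_old = (A_new/A_old)^z = 0.31^0.2010 = exp(0.2010 × -1.1712) = 0.7902
Fraction lost = 1 − 0.7902 = 0.2098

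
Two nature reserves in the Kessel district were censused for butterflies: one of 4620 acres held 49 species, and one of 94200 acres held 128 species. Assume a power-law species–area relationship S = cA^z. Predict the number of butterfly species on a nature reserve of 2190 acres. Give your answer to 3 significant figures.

z = ln(128/49) / ln(94200/4620) = 0.9602 / 3.0150 = 0.3185
c = 49 / 4620^0.3185 = 49 / 14.69 = 3.335
S₃ = 3.335 × 2190^0.3185 = 3.335 × 11.58 ≈ 38.63

38.6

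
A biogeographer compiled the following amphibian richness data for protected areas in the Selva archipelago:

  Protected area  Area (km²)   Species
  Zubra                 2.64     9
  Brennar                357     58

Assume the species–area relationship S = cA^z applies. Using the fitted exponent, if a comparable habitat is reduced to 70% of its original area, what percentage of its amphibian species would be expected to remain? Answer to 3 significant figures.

87.3%

z = ln(58/9) / ln(357/2.64) = 1.8632 / 4.9070 = 0.3797
S_new/S_old = (A_new/A_old)^z = 0.7^0.3797 = exp(0.3797 × -0.3567) = 0.8733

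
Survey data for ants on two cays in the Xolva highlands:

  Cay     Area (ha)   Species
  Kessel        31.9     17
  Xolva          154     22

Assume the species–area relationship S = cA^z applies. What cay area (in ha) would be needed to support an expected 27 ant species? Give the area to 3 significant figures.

538 ha

z = ln(22/17) / ln(154/31.9) = 0.2578 / 1.5743 = 0.1638
c = 17 / 31.9^0.1638 = 17 / 1.763 = 9.642
A = (27/9.642)^(1/0.1638) ⇒ ln A = ln(2.8)/0.1638 = 6.2875
A = e^6.2875 ≈ 537.8 ha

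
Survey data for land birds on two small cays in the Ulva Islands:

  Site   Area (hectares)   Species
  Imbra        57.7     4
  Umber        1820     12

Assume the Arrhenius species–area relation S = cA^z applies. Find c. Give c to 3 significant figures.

z = ln(S₂/S₁) / ln(A₂/A₁) = ln(12/4) / ln(1820/57.7) = 1.0986 / 3.4513 = 0.3183
c = S₁ / A₁^z = 4 / 57.7^0.3183 = 4 / 3.636 = 1.1

1.10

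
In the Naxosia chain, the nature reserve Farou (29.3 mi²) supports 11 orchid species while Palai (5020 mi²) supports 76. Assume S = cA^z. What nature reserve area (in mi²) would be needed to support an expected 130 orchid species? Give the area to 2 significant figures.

z = ln(76/11) / ln(5020/29.3) = 1.9328 / 5.1436 = 0.3758
c = 11 / 29.3^0.3758 = 11 / 3.558 = 3.092
A = (130/3.092)^(1/0.3758) ⇒ ln A = ln(42.05)/0.3758 = 9.9497
A = e^9.9497 ≈ 20946 mi²

21000 mi²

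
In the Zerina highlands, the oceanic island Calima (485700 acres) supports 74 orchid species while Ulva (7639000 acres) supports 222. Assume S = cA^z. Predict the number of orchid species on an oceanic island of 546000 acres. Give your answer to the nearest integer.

78

z = ln(222/74) / ln(7639000/485700) = 1.0986 / 2.7554 = 0.3987
c = 74 / 485700^0.3987 = 74 / 185 = 0.4
S₃ = 0.4 × 546000^0.3987 = 0.4 × 193.8 ≈ 77.53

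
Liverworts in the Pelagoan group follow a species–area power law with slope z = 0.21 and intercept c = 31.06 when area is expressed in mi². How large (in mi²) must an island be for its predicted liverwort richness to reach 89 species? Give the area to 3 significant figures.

150 mi²

89 = 31.06 × A^0.21  ⇒  A^0.21 = 89/31.06 = 2.865
ln A = ln(2.865) / 0.21 = 1.0527 / 0.21 = 5.0129
A = e^5.0129 ≈ 150.3 mi²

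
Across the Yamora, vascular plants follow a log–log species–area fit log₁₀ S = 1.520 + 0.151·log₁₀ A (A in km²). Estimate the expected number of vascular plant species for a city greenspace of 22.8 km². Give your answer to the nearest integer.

S = 33.11 × 22.8^0.151
ln S = ln 33.11 + 0.151 × ln 22.8 = 3.4999 + 0.151 × 3.1268 = 3.9721
S = e^3.9721 ≈ 53.09

53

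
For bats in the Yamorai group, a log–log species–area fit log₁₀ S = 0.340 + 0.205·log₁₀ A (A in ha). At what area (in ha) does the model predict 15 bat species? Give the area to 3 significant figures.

12000 ha

15 = 2.188 × A^0.205  ⇒  A^0.205 = 15/2.188 = 6.856
ln A = ln(6.856) / 0.205 = 1.9252 / 0.205 = 9.3911
A = e^9.3911 ≈ 11981 ha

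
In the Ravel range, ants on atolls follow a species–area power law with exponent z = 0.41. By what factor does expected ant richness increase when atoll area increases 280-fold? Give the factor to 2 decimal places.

S₂/S₁ = (A₂/A₁)^z = 280^0.41
ln(S₂/S₁) = 0.41 × ln 280 = 0.41 × 5.6348 = 2.3103
S₂/S₁ = e^2.3103 ≈ 10.08

10.08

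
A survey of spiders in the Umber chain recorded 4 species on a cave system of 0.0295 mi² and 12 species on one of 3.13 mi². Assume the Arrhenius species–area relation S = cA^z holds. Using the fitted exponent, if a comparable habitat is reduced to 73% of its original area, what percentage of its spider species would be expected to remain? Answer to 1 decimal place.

z = ln(12/4) / ln(3.13/0.0295) = 1.0986 / 4.6644 = 0.2355
S_new/S_old = (A_new/A_old)^z = 0.73^0.2355 = exp(0.2355 × -0.3147) = 0.9286

92.9%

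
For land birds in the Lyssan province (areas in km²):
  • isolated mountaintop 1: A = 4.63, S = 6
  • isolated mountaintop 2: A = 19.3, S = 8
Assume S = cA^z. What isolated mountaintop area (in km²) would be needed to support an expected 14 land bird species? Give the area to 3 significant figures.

310 km²

z = ln(8/6) / ln(19.3/4.63) = 0.2877 / 1.4275 = 0.2015
c = 6 / 4.63^0.2015 = 6 / 1.362 = 4.406
A = (14/4.406)^(1/0.2015) ⇒ ln A = ln(3.178)/0.2015 = 5.7371
A = e^5.7371 ≈ 310.1 km²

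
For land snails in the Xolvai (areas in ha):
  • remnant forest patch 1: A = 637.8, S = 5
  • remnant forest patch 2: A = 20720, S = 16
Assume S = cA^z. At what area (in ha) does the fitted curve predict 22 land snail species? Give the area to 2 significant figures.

54000 ha

z = ln(16/5) / ln(20720/637.8) = 1.1632 / 3.4808 = 0.3342
c = 5 / 637.8^0.3342 = 5 / 8.654 = 0.5778
A = (22/0.5778)^(1/0.3342) ⇒ ln A = ln(38.08)/0.3342 = 10.8919
A = e^10.8919 ≈ 53737 ha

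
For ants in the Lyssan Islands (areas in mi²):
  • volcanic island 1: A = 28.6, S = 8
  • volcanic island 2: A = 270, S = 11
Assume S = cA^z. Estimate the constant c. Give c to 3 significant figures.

z = ln(S₂/S₁) / ln(A₂/A₁) = ln(11/8) / ln(270/28.6) = 0.3185 / 2.2450 = 0.1418
c = S₁ / A₁^z = 8 / 28.6^0.1418 = 8 / 1.609 = 4.972

4.97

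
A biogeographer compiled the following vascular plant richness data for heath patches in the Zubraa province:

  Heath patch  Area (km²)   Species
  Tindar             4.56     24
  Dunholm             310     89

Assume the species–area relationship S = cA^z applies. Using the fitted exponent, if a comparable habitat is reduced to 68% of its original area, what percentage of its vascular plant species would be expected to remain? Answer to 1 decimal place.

88.7%

z = ln(89/24) / ln(310/4.56) = 1.3106 / 4.2192 = 0.3106
S_new/S_old = (A_new/A_old)^z = 0.68^0.3106 = exp(0.3106 × -0.3857) = 0.8871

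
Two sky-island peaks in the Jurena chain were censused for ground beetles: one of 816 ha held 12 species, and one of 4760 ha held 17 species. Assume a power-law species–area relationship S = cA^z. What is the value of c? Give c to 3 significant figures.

3.19

z = ln(S₂/S₁) / ln(A₂/A₁) = ln(17/12) / ln(4760/816) = 0.3483 / 1.7636 = 0.1975
c = S₁ / A₁^z = 12 / 816^0.1975 = 12 / 3.759 = 3.192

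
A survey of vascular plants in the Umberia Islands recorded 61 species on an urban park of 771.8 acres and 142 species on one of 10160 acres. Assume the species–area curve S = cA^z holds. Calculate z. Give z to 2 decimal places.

0.33

Taking logs: ln S = ln c + z ln A, so z = (ln S₂ − ln S₁)/(ln A₂ − ln A₁).
z = ln(142/61) / ln(10160/771.8) = ln(2.328) / ln(13.16) = 0.8450 / 2.5775 = 0.3278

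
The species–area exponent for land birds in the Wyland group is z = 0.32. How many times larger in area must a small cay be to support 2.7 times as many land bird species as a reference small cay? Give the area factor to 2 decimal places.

22.28

(A₂/A₁)^0.32 = 2.7, so A₂/A₁ = 2.7^(1/0.32) = 2.7^3.125
ln(A₂/A₁) = ln 2.7 / 0.32 = 0.9933 / 0.32 = 3.1039
A₂/A₁ = e^3.1039 ≈ 22.28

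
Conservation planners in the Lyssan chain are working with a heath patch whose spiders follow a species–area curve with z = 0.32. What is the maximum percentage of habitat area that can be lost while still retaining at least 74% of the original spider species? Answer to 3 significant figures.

61.0%

Need (A_new/A_old)^0.32 = 0.74, so A_new/A_old = 0.74^(1/0.32) = 0.74^3.125
ln(A_new/A_old) = ln 0.74 / 0.32 = -0.3011 / 0.32 = -0.9410
A_new/A_old = e^-0.9410 ≈ 0.3903
Fraction that can be lost = 1 − 0.3903 = 0.6097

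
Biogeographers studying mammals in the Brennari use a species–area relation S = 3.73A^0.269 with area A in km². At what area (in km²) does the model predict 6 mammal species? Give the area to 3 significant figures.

6 = 3.73 × A^0.269  ⇒  A^0.269 = 6/3.73 = 1.609
ln A = ln(1.609) / 0.269 = 0.4754 / 0.269 = 1.7671
A = e^1.7671 ≈ 5.854 km²

5.85 km²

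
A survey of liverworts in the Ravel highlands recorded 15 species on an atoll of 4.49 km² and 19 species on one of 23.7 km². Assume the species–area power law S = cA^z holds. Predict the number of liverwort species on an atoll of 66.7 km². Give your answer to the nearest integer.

z = ln(19/15) / ln(23.7/4.49) = 0.2364 / 1.6636 = 0.1421
c = 15 / 4.49^0.1421 = 15 / 1.238 = 12.12
S₃ = 12.12 × 66.7^0.1421 = 12.12 × 1.816 ≈ 22.01

22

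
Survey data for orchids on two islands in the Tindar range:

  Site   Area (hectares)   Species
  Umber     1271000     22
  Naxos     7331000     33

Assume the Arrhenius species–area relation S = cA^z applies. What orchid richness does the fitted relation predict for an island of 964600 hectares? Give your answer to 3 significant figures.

20.6

z = ln(33/22) / ln(7331000/1271000) = 0.4055 / 1.7523 = 0.2314
c = 22 / 1271000^0.2314 = 22 / 25.85 = 0.8511
S₃ = 0.8511 × 964600^0.2314 = 0.8511 × 24.25 ≈ 20.64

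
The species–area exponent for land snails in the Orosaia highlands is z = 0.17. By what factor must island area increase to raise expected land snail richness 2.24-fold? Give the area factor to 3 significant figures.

115

(A₂/A₁)^0.17 = 2.24, so A₂/A₁ = 2.24^(1/0.17) = 2.24^5.882
ln(A₂/A₁) = ln 2.24 / 0.17 = 0.8065 / 0.17 = 4.7440
A₂/A₁ = e^4.7440 ≈ 114.9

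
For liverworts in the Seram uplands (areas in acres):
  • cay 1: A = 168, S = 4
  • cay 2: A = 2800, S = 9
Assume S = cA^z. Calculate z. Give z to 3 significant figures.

Taking logs: ln S = ln c + z ln A, so z = (ln S₂ − ln S₁)/(ln A₂ − ln A₁).
z = ln(9/4) / ln(2800/168) = ln(2.25) / ln(16.67) = 0.8109 / 2.8134 = 0.2882

0.288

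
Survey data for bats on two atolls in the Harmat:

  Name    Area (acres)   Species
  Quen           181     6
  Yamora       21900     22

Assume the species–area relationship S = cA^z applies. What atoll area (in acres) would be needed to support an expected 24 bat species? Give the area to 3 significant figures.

30200 acres

z = ln(22/6) / ln(21900/181) = 1.2993 / 4.7957 = 0.2709
c = 6 / 181^0.2709 = 6 / 4.089 = 1.467
A = (24/1.467)^(1/0.2709) ⇒ ln A = ln(16.36)/0.2709 = 10.3154
A = e^10.3154 ≈ 30194 acres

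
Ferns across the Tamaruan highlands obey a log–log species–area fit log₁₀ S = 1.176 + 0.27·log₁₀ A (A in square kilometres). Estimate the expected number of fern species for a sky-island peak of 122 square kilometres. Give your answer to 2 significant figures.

55

S = 15 × 122^0.27 = 15 × 3.659 ≈ 54.87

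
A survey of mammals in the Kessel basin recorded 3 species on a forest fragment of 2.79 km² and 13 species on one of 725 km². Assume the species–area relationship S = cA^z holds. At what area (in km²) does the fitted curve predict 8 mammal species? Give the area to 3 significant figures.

115 km²

z = ln(13/3) / ln(725/2.79) = 1.4663 / 5.5601 = 0.2637
c = 3 / 2.79^0.2637 = 3 / 1.311 = 2.289
A = (8/2.289)^(1/0.2637) ⇒ ln A = ln(3.495)/0.2637 = 4.7452
A = e^4.7452 ≈ 115 km²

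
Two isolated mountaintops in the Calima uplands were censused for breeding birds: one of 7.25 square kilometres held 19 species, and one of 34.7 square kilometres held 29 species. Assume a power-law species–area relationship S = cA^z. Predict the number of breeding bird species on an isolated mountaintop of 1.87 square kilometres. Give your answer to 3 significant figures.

13.2

z = ln(29/19) / ln(34.7/7.25) = 0.4229 / 1.5657 = 0.2701
c = 19 / 7.25^0.2701 = 19 / 1.707 = 11.13
S₃ = 11.13 × 1.87^0.2701 = 11.13 × 1.184 ≈ 13.18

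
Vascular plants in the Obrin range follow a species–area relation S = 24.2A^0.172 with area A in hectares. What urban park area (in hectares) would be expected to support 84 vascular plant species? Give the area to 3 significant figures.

84 = 24.2 × A^0.172  ⇒  A^0.172 = 84/24.2 = 3.471
ln A = ln(3.471) / 0.172 = 1.2445 / 0.172 = 7.2353
A = e^7.2353 ≈ 1387 hectares

1390 hectares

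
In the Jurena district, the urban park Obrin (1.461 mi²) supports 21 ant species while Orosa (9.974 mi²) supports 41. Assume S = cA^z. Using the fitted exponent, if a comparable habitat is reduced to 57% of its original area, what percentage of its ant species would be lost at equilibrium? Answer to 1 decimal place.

z = ln(41/21) / ln(9.974/1.461) = 0.6690 / 1.9209 = 0.3483
S_new/S_old = (A_new/A_old)^z = 0.57^0.3483 = exp(0.3483 × -0.5621) = 0.8222
Fraction lost = 1 − 0.8222 = 0.1778

17.8%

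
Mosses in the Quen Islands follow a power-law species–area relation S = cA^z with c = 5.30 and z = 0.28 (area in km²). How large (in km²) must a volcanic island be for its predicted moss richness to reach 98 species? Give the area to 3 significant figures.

98 = 5.3 × A^0.28  ⇒  A^0.28 = 98/5.3 = 18.49
ln A = ln(18.49) / 0.28 = 2.9173 / 0.28 = 10.4188
A = e^10.4188 ≈ 33483 km²

33500 km²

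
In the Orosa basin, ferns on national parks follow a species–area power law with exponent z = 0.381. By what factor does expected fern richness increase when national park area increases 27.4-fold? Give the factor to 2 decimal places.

3.53

S₂/S₁ = (A₂/A₁)^z = 27.4^0.381
ln(S₂/S₁) = 0.381 × ln 27.4 = 0.381 × 3.3105 = 1.2613
S₂/S₁ = e^1.2613 ≈ 3.53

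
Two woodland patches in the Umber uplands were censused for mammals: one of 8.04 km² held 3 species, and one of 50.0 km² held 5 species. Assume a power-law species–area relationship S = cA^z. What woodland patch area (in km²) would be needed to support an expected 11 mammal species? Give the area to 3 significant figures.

z = ln(5/3) / ln(50/8.04) = 0.5108 / 1.8276 = 0.2795
c = 3 / 8.04^0.2795 = 3 / 1.791 = 1.675
A = (11/1.675)^(1/0.2795) ⇒ ln A = ln(6.566)/0.2795 = 6.7329
A = e^6.7329 ≈ 839.6 km²

840 km²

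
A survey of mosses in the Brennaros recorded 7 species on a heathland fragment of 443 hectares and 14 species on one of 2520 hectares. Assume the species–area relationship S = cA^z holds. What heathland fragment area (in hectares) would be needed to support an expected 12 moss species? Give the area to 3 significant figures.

z = ln(14/7) / ln(2520/443) = 0.6931 / 1.7384 = 0.3987
c = 7 / 443^0.3987 = 7 / 11.35 = 0.6165
A = (12/0.6165)^(1/0.3987) ⇒ ln A = ln(19.46)/0.3987 = 7.4454
A = e^7.4454 ≈ 1712 hectares

1710 hectares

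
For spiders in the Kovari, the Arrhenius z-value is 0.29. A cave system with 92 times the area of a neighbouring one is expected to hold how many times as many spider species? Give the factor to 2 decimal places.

3.71

S₂/S₁ = (A₂/A₁)^z = 92^0.29
ln(S₂/S₁) = 0.29 × ln 92 = 0.29 × 4.5218 = 1.3113
S₂/S₁ = e^1.3113 ≈ 3.711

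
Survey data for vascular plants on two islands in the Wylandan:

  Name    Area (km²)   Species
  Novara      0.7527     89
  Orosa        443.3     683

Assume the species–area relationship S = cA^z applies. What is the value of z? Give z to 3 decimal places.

0.319

Taking logs: ln S = ln c + z ln A, so z = (ln S₂ − ln S₁)/(ln A₂ − ln A₁).
z = ln(683/89) / ln(443.3/0.7527) = ln(7.674) / ln(588.9) = 2.0379 / 6.3783 = 0.3195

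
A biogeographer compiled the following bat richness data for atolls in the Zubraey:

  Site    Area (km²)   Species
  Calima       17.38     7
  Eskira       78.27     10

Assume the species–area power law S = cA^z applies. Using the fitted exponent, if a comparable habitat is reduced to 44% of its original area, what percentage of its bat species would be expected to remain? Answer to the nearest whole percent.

82%

z = ln(10/7) / ln(78.27/17.38) = 0.3567 / 1.5048 = 0.2370
S_new/S_old = (A_new/A_old)^z = 0.44^0.2370 = exp(0.2370 × -0.8210) = 0.8232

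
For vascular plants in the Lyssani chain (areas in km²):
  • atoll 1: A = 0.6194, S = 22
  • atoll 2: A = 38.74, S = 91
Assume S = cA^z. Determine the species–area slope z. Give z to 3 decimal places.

Taking logs: ln S = ln c + z ln A, so z = (ln S₂ − ln S₁)/(ln A₂ − ln A₁).
z = ln(91/22) / ln(38.74/0.6194) = ln(4.136) / ln(62.54) = 1.4198 / 4.1359 = 0.3433

0.343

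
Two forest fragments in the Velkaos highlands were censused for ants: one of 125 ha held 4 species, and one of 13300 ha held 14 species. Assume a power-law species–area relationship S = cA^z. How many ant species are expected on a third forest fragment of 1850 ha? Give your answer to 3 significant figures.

8.24

z = ln(14/4) / ln(13300/125) = 1.2528 / 4.6672 = 0.2684
c = 4 / 125^0.2684 = 4 / 3.655 = 1.094
S₃ = 1.094 × 1850^0.2684 = 1.094 × 7.533 ≈ 8.245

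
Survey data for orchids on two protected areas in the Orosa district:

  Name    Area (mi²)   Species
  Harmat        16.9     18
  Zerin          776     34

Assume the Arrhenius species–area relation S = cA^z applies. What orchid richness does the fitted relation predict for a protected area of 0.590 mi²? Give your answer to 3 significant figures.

10.3

z = ln(34/18) / ln(776/16.9) = 0.6360 / 3.8268 = 0.1662
c = 18 / 16.9^0.1662 = 18 / 1.6 = 11.25
S₃ = 11.25 × 0.59^0.1662 = 11.25 × 0.916 ≈ 10.31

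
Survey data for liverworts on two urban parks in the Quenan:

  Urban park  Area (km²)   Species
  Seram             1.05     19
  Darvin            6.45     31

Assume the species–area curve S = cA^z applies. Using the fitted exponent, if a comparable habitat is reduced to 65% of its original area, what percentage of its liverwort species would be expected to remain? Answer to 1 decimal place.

89.0%

z = ln(31/19) / ln(6.45/1.05) = 0.4895 / 1.8153 = 0.2697
S_new/S_old = (A_new/A_old)^z = 0.65^0.2697 = exp(0.2697 × -0.4308) = 0.8903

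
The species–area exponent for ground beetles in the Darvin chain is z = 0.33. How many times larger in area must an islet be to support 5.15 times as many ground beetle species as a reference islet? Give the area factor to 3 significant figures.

(A₂/A₁)^0.33 = 5.15, so A₂/A₁ = 5.15^(1/0.33) = 5.15^3.03
ln(A₂/A₁) = ln 5.15 / 0.33 = 1.6390 / 0.33 = 4.9667
A₂/A₁ = e^4.9667 ≈ 143.5

144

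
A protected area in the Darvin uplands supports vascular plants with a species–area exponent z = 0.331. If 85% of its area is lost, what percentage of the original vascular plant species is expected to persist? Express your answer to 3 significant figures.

53.4%

S_new/S_old = (A_new/A_old)^z = 0.15^0.331
= exp(0.331 × ln 0.15) = exp(0.331 × -1.8971) = exp(-0.6279) ≈ 0.5337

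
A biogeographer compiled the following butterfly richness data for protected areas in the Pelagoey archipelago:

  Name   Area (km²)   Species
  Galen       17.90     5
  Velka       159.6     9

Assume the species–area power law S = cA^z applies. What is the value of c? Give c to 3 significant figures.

2.30

z = ln(S₂/S₁) / ln(A₂/A₁) = ln(9/5) / ln(159.6/17.9) = 0.5878 / 2.1879 = 0.2687
c = S₁ / A₁^z = 5 / 17.9^0.2687 = 5 / 2.171 = 2.303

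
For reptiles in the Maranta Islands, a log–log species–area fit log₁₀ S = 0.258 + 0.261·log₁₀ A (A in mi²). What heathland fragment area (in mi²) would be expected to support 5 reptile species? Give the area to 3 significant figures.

5 = 1.811 × A^0.261  ⇒  A^0.261 = 5/1.811 = 2.76
ln A = ln(2.76) / 0.261 = 1.0154 / 0.261 = 3.8903
A = e^3.8903 ≈ 48.93 mi²

48.9 mi²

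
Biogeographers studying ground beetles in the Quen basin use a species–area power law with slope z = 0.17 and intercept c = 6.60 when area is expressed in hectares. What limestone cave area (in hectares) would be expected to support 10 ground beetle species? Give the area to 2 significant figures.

12 hectares

10 = 6.6 × A^0.17  ⇒  A^0.17 = 10/6.6 = 1.515
ln A = ln(1.515) / 0.17 = 0.4155 / 0.17 = 2.4442
A = e^2.4442 ≈ 11.52 hectares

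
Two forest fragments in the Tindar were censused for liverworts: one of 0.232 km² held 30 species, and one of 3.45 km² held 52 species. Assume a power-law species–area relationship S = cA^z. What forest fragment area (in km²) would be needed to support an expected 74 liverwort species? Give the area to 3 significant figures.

z = ln(52/30) / ln(3.45/0.232) = 0.5500 / 2.6994 = 0.2038
c = 30 / 0.232^0.2038 = 30 / 0.7425 = 40.4
A = (74/40.4)^(1/0.2038) ⇒ ln A = ln(1.832)/0.2038 = 2.9699
A = e^2.9699 ≈ 19.49 km²

19.5 km²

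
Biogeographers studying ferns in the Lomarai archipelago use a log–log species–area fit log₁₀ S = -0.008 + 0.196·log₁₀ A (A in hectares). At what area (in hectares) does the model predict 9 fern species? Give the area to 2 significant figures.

81000 hectares

9 = 0.9817 × A^0.196  ⇒  A^0.196 = 9/0.9817 = 9.167
ln A = ln(9.167) / 0.196 = 2.2156 / 0.196 = 11.3043
A = e^11.3043 ≈ 81171 hectares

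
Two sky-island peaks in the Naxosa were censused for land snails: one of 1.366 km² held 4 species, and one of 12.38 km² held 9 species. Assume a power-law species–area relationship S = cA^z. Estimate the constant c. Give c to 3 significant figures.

3.57

z = ln(S₂/S₁) / ln(A₂/A₁) = ln(9/4) / ln(12.38/1.366) = 0.8109 / 2.2042 = 0.3679
c = S₁ / A₁^z = 4 / 1.366^0.3679 = 4 / 1.122 = 3.566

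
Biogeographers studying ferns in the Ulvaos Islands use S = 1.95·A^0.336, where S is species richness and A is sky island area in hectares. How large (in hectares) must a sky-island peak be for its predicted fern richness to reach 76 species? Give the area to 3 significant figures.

54300 hectares

76 = 1.95 × A^0.336  ⇒  A^0.336 = 76/1.95 = 38.97
ln A = ln(38.97) / 0.336 = 3.6629 / 0.336 = 10.9015
A = e^10.9015 ≈ 54258 hectares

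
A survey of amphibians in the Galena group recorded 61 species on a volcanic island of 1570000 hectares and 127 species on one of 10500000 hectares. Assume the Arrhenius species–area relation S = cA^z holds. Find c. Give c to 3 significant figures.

z = ln(S₂/S₁) / ln(A₂/A₁) = ln(127/61) / ln(10500000/1570000) = 0.7333 / 1.9003 = 0.3859
c = S₁ / A₁^z = 61 / 1570000^0.3859 = 61 / 246 = 0.248

0.248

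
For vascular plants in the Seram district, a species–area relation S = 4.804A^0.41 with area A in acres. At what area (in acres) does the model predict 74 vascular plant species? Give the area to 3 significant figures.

74 = 4.804 × A^0.41  ⇒  A^0.41 = 74/4.804 = 15.4
ln A = ln(15.4) / 0.41 = 2.7346 / 0.41 = 6.6698
A = e^6.6698 ≈ 788.2 acres

788 acres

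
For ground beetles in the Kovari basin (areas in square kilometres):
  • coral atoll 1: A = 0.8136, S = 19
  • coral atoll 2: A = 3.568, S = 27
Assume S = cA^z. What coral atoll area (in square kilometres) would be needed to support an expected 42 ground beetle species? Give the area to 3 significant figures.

22.9 square kilometres

z = ln(27/19) / ln(3.568/0.8136) = 0.3514 / 1.4783 = 0.2377
c = 19 / 0.8136^0.2377 = 19 / 0.9521 = 19.95
A = (42/19.95)^(1/0.2377) ⇒ ln A = ln(2.105)/0.2377 = 3.1307
A = e^3.1307 ≈ 22.89 square kilometres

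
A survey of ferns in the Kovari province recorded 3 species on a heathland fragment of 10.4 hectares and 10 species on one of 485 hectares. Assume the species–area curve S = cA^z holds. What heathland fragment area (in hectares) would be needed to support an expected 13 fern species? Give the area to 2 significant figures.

1100 hectares

z = ln(10/3) / ln(485/10.4) = 1.2040 / 3.8423 = 0.3133
c = 3 / 10.4^0.3133 = 3 / 2.083 = 1.44
A = (13/1.44)^(1/0.3133) ⇒ ln A = ln(9.026)/0.3133 = 7.0215
A = e^7.0215 ≈ 1120 hectares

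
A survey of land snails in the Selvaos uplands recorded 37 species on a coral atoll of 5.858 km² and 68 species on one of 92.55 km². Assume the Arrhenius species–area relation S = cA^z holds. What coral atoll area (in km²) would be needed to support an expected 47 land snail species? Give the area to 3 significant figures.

z = ln(68/37) / ln(92.55/5.858) = 0.6086 / 2.7599 = 0.2205
c = 37 / 5.858^0.2205 = 37 / 1.477 = 25.06
A = (47/25.06)^(1/0.2205) ⇒ ln A = ln(1.876)/0.2205 = 2.8527
A = e^2.8527 ≈ 17.33 km²

17.3 km²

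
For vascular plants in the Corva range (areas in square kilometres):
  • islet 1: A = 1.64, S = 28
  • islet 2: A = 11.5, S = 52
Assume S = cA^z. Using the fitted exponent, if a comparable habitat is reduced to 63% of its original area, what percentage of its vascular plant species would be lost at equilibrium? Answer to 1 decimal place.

13.7%

z = ln(52/28) / ln(11.5/1.64) = 0.6190 / 1.9477 = 0.3178
S_new/S_old = (A_new/A_old)^z = 0.63^0.3178 = exp(0.3178 × -0.4620) = 0.8634
Fraction lost = 1 − 0.8634 = 0.1366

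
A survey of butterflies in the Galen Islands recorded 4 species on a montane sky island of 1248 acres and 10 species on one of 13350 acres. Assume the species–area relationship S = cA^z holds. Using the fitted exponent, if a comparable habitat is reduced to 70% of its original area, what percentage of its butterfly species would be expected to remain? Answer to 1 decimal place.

87.1%

z = ln(10/4) / ln(13350/1248) = 0.9163 / 2.3700 = 0.3866
S_new/S_old = (A_new/A_old)^z = 0.7^0.3866 = exp(0.3866 × -0.3567) = 0.8712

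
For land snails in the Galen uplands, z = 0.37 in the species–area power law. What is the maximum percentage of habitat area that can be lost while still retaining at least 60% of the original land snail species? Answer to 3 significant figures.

74.9%

Need (A_new/A_old)^0.37 = 0.6, so A_new/A_old = 0.6^(1/0.37) = 0.6^2.703
ln(A_new/A_old) = ln 0.6 / 0.37 = -0.5108 / 0.37 = -1.3806
A_new/A_old = e^-1.3806 ≈ 0.2514
Fraction that can be lost = 1 − 0.2514 = 0.7486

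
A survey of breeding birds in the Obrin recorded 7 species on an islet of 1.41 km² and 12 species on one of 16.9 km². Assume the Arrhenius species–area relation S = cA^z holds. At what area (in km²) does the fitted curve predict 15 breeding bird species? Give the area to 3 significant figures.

47.3 km²

z = ln(12/7) / ln(16.9/1.41) = 0.5390 / 2.4837 = 0.2170
c = 7 / 1.41^0.2170 = 7 / 1.077 = 6.497
A = (15/6.497)^(1/0.2170) ⇒ ln A = ln(2.309)/0.2170 = 3.8556
A = e^3.8556 ≈ 47.26 km²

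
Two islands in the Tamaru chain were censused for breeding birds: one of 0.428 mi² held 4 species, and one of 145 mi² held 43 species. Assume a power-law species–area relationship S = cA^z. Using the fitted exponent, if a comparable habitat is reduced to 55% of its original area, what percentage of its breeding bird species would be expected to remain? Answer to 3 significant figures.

z = ln(43/4) / ln(145/0.428) = 2.3749 / 5.8254 = 0.4077
S_new/S_old = (A_new/A_old)^z = 0.55^0.4077 = exp(0.4077 × -0.5978) = 0.7837

78.4%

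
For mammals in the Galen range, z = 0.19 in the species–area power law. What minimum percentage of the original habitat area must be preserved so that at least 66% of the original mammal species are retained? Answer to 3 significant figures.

Need (A_new/A_old)^0.19 = 0.66, so A_new/A_old = 0.66^(1/0.19) = 0.66^5.263
ln(A_new/A_old) = ln 0.66 / 0.19 = -0.4155 / 0.19 = -2.1869
A_new/A_old = e^-2.1869 ≈ 0.1123

11.2%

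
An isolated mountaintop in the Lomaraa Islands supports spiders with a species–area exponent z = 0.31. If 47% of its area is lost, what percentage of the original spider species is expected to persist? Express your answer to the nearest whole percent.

S_new/S_old = (A_new/A_old)^z = 0.53^0.31
= exp(0.31 × ln 0.53) = exp(0.31 × -0.6349) = exp(-0.1968) ≈ 0.8213

82%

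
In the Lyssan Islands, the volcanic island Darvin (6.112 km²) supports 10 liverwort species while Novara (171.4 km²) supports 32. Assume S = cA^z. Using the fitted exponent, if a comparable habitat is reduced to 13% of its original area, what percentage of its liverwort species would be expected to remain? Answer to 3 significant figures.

49.1%

z = ln(32/10) / ln(171.4/6.112) = 1.1632 / 3.3337 = 0.3489
S_new/S_old = (A_new/A_old)^z = 0.13^0.3489 = exp(0.3489 × -2.0402) = 0.4907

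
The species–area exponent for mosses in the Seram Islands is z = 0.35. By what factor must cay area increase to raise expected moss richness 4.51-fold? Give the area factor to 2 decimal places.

(A₂/A₁)^0.35 = 4.51, so A₂/A₁ = 4.51^(1/0.35) = 4.51^2.857
ln(A₂/A₁) = ln 4.51 / 0.35 = 1.5063 / 0.35 = 4.3037
A₂/A₁ = e^4.3037 ≈ 73.97

73.97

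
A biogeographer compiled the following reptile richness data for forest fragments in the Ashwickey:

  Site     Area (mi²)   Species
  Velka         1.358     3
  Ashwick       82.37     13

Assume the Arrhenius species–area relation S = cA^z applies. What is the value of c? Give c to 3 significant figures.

2.69

z = ln(S₂/S₁) / ln(A₂/A₁) = ln(13/3) / ln(82.37/1.358) = 1.4663 / 4.1052 = 0.3572
c = S₁ / A₁^z = 3 / 1.358^0.3572 = 3 / 1.116 = 2.689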